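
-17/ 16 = -1.06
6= 6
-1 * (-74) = 74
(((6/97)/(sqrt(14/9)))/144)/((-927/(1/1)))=-sqrt(14)/10070928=-0.00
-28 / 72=-7 / 18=-0.39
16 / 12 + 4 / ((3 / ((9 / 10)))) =38 / 15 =2.53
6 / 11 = 0.55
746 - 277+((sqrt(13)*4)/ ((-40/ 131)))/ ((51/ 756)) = 469 - 16506*sqrt(13)/ 85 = -231.16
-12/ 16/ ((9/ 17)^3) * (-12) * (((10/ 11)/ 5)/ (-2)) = -4913/ 891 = -5.51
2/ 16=0.12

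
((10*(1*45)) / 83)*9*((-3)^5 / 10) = -98415 / 83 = -1185.72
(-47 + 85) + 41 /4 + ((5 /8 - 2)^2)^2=212273 /4096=51.82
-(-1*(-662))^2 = -438244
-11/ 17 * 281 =-181.82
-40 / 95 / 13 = -8 / 247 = -0.03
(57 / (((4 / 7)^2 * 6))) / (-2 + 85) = 931 / 2656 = 0.35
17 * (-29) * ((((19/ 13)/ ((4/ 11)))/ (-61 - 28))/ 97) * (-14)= -721259/ 224458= -3.21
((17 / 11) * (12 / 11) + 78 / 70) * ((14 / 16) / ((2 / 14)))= 83013 / 4840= 17.15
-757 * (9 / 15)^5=-183951 / 3125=-58.86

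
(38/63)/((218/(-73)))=-1387/6867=-0.20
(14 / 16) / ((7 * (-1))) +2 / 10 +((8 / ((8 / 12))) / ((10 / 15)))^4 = 4199043 / 40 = 104976.08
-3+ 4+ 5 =6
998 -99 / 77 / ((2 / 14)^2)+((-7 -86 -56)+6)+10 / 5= 794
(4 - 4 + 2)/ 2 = 1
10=10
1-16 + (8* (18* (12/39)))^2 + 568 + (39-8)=430472/169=2547.17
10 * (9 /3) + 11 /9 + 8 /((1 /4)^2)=1433 /9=159.22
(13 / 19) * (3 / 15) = 13 / 95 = 0.14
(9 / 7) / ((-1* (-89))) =9 / 623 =0.01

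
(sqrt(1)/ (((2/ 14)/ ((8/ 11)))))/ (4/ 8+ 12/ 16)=224/ 55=4.07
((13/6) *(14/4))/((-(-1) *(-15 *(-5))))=91/900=0.10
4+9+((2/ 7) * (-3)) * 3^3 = -71/ 7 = -10.14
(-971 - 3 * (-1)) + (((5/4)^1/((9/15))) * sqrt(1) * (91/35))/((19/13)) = -219859/228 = -964.29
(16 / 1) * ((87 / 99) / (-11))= -464 / 363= -1.28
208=208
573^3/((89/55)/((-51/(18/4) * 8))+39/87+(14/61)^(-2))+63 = 1333125716521473/137576591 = 9690062.15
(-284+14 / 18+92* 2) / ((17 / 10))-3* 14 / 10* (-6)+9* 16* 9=966068 / 765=1262.83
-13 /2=-6.50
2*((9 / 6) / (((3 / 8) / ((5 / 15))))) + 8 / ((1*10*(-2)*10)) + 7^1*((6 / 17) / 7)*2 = 4249 / 1275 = 3.33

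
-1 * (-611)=611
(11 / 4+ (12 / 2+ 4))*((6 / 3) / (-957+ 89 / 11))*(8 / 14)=-33 / 2149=-0.02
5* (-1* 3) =-15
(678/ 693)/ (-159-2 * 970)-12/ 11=-529174/ 484869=-1.09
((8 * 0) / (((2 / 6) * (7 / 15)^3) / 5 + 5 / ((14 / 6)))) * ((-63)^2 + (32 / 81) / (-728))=0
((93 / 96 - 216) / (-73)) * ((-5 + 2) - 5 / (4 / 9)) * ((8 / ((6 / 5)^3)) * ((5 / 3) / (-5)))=16342375 / 252288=64.78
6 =6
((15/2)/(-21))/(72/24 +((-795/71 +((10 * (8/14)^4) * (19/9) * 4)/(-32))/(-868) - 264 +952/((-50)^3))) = 7431470156250/5430801695505413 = 0.00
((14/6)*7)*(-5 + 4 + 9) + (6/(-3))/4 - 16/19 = 14743/114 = 129.32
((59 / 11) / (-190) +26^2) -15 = 1381431 / 2090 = 660.97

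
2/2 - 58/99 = 41/99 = 0.41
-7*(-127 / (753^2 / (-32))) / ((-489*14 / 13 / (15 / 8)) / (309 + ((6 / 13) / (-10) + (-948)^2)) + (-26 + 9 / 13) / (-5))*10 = -25727353371200 / 259530892075581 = -0.10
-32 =-32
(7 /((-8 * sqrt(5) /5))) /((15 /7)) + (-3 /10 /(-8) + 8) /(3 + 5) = 643 /640 - 49 * sqrt(5) /120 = 0.09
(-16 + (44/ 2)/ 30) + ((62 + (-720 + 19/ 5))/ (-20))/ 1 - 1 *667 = -194867/ 300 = -649.56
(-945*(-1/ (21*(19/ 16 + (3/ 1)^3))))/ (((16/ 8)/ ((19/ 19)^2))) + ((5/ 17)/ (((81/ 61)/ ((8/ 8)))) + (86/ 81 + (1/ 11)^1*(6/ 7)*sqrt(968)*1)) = 430879/ 207009 + 12*sqrt(2)/ 7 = 4.51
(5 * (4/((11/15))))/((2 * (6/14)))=350/11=31.82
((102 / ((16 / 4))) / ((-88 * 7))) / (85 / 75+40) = -765 / 760144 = -0.00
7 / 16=0.44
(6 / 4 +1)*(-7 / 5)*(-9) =63 / 2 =31.50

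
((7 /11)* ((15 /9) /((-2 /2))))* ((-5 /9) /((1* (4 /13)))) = 2275 /1188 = 1.91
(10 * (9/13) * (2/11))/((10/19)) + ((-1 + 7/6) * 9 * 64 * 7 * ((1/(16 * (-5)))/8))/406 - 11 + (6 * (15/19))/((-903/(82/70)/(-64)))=-8.22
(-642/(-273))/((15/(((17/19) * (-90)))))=-21828/1729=-12.62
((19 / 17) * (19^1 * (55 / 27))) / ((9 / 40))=794200 / 4131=192.25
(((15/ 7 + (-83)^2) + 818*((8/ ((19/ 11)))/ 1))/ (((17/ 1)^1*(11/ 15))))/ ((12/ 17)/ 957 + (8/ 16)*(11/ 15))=18536350500/ 7949809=2331.67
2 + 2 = 4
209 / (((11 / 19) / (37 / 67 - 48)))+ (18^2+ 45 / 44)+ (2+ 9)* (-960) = -80667949 / 2948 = -27363.62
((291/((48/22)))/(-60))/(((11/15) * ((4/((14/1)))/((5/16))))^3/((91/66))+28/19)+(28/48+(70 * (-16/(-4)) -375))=-1297016751104041/13548664938624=-95.73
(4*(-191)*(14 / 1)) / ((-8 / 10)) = 13370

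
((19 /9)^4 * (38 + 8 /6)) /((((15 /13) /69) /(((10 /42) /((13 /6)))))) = 707382388 /137781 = 5134.11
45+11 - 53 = 3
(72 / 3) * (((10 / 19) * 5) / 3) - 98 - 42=-2260 / 19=-118.95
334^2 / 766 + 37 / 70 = 3918631 / 26810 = 146.16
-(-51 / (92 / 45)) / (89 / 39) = 89505 / 8188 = 10.93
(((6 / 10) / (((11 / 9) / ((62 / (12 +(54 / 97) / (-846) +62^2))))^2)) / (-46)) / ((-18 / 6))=3235769571042 / 4300275673016248915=0.00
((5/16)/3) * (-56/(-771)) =35/4626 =0.01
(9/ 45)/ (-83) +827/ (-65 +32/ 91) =-31237538/ 2441445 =-12.79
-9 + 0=-9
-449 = -449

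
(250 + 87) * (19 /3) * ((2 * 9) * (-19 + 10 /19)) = -709722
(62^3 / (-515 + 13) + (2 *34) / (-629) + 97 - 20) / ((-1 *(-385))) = -3694973 / 3575495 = -1.03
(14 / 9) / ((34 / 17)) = 7 / 9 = 0.78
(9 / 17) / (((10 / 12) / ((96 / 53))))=5184 / 4505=1.15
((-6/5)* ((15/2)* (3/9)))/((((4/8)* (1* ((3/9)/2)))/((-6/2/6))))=18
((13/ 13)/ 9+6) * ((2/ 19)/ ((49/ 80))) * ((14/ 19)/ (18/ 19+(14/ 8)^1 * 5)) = 6400/ 80199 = 0.08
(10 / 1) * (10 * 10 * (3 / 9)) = 1000 / 3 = 333.33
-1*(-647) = 647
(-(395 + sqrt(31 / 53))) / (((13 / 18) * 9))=-790 / 13 - 2 * sqrt(1643) / 689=-60.89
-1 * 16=-16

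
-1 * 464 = -464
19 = 19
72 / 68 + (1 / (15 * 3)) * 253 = 6.68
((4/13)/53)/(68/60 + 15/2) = 120/178451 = 0.00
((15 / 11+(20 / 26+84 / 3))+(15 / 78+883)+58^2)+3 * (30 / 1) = 1249055 / 286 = 4367.33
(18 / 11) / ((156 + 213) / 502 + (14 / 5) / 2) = 0.77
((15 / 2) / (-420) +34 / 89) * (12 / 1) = 5445 / 1246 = 4.37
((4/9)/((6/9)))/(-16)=-1/24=-0.04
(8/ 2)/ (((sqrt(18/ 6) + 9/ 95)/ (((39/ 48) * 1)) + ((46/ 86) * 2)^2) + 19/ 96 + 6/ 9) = -408590864118802560/ 1262319317490239 + 236584792616140800 * sqrt(3)/ 1262319317490239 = 0.94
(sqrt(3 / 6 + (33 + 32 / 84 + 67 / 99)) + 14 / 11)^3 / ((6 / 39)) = 6956287 / 7986 + 7812415* sqrt(7376138) / 14087304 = 2377.22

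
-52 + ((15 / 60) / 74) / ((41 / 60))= -157753 / 3034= -52.00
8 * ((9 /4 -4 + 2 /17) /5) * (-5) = 222 /17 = 13.06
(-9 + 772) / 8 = 763 / 8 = 95.38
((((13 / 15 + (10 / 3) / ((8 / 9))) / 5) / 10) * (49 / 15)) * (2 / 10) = 13573 / 225000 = 0.06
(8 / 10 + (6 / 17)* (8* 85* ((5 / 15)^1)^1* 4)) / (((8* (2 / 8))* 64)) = 401 / 160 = 2.51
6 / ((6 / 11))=11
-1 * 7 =-7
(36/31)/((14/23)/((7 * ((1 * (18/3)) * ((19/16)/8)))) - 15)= -47196/605647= -0.08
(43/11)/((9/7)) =301/99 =3.04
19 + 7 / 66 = 1261 / 66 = 19.11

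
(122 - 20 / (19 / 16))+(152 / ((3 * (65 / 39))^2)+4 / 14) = 370816 / 3325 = 111.52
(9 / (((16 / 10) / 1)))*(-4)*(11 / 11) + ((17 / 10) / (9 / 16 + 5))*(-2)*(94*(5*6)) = -310821 / 178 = -1746.19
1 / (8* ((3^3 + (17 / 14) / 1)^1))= 7 / 1580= 0.00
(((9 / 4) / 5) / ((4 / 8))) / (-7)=-9 / 70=-0.13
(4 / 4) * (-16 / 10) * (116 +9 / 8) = -937 / 5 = -187.40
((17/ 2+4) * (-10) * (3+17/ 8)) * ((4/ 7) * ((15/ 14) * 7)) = -76875/ 28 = -2745.54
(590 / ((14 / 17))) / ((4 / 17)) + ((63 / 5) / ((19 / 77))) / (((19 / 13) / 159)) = 434641751 / 50540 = 8599.96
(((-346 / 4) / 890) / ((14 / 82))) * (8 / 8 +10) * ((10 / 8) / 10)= -78023 / 99680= -0.78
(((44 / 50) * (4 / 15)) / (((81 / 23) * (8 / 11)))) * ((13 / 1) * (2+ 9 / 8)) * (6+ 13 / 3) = 1121549 / 29160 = 38.46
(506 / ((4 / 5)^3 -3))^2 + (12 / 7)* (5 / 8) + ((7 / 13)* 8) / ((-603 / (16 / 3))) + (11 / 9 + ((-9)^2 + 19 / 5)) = 6599547066160417 / 159221142990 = 41448.94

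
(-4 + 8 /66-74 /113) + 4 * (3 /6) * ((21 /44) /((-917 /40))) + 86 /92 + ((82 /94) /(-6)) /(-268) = -1030271536925 /283044136584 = -3.64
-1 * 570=-570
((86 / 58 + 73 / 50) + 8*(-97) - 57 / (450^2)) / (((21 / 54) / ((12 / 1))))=-3026520202 / 126875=-23854.35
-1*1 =-1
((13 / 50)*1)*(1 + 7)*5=52 / 5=10.40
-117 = -117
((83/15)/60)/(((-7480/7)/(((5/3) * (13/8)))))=-7553/32313600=-0.00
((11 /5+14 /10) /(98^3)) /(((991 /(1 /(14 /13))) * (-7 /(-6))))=351 /114258355820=0.00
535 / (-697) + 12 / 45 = -5237 / 10455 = -0.50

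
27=27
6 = 6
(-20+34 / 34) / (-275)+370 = 101769 / 275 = 370.07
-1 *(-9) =9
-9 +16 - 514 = -507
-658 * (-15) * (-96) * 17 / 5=-3221568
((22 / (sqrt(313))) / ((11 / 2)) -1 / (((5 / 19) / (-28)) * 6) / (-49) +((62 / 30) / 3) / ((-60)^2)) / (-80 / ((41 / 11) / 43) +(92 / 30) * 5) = 16817503 / 42197652000 -246 * sqrt(313) / 17470721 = 0.00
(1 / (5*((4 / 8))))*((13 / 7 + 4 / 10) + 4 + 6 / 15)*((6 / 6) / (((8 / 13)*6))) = 3029 / 4200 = 0.72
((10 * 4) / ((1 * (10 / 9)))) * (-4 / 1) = -144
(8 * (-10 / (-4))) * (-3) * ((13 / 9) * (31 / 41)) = -65.53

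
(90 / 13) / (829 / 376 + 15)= 33840 / 84097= 0.40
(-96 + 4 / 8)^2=36481 / 4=9120.25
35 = 35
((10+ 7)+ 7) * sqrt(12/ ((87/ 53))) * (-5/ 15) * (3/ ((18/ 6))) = -16 * sqrt(1537)/ 29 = -21.63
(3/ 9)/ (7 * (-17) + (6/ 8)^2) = -16/ 5685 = -0.00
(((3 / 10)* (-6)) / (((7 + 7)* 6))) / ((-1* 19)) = 0.00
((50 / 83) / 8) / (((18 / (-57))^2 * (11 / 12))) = 9025 / 10956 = 0.82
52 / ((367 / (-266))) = -13832 / 367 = -37.69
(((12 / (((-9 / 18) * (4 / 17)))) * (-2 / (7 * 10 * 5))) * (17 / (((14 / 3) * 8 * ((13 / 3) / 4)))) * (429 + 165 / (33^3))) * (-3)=-607575393 / 1926925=-315.31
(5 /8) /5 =1 /8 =0.12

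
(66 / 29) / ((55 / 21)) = 126 / 145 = 0.87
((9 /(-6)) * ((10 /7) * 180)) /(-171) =300 /133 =2.26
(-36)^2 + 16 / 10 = 6488 / 5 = 1297.60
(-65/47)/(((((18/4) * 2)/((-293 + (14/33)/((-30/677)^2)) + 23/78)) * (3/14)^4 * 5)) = 284255081488/254402775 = 1117.34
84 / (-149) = -84 / 149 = -0.56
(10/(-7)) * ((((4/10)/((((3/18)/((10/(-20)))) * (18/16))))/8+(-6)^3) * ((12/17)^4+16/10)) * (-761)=-544078301536/1252815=-434284.63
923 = 923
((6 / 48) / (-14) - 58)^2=42211009 / 12544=3365.04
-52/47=-1.11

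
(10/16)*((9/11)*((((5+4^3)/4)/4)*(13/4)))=40365/5632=7.17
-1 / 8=-0.12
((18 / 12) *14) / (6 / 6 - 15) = -3 / 2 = -1.50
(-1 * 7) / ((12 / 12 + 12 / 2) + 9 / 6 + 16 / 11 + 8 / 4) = -154 / 263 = -0.59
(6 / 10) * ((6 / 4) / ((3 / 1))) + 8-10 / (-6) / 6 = 386 / 45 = 8.58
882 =882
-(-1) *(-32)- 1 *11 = -43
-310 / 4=-155 / 2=-77.50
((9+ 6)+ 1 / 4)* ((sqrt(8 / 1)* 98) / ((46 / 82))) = 122549* sqrt(2) / 23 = 7535.24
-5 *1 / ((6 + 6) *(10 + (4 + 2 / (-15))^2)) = -375 / 22456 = -0.02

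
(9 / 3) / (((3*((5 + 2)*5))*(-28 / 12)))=-3 / 245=-0.01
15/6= 2.50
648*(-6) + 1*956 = -2932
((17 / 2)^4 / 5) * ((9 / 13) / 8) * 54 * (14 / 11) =142069221 / 22880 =6209.32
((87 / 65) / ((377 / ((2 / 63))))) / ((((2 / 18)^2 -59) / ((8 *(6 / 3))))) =-432 / 14130935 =-0.00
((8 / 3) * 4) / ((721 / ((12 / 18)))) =64 / 6489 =0.01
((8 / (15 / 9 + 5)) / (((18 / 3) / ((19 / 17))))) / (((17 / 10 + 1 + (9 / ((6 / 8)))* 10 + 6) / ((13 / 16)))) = 0.00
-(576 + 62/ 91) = -576.68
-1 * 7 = -7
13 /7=1.86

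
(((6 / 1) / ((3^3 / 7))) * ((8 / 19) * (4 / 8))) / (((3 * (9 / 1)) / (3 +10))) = 728 / 4617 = 0.16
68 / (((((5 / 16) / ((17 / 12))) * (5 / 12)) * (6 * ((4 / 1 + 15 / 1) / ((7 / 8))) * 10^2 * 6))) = 0.01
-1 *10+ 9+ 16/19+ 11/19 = 0.42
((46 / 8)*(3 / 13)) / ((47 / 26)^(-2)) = 152421 / 35152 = 4.34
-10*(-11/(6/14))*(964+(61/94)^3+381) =430184547485/1245876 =345286.81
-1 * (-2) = 2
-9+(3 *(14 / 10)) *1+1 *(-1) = -29 / 5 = -5.80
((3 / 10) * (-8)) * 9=-108 / 5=-21.60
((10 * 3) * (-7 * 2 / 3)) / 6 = -70 / 3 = -23.33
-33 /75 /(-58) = 11 /1450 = 0.01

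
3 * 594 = 1782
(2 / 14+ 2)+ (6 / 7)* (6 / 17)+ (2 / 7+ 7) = 9.73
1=1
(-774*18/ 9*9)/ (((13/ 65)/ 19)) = -1323540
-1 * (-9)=9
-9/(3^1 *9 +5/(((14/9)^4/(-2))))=-19208/53979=-0.36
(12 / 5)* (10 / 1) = 24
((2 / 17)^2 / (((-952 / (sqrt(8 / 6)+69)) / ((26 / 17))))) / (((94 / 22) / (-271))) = 77506*sqrt(3) / 82435227+2673957 / 27478409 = 0.10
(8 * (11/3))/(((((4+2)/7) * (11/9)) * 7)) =4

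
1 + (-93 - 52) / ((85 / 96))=-2767 / 17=-162.76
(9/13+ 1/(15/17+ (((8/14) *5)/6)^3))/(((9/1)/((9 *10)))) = 6899832/405379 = 17.02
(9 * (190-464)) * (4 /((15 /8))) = -26304 /5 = -5260.80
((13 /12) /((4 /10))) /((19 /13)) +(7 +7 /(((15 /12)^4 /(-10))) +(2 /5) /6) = -375293 /19000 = -19.75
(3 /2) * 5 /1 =15 /2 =7.50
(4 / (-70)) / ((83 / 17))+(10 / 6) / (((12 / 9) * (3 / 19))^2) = 5241893 / 139440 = 37.59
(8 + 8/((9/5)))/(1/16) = 1792/9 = 199.11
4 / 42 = 2 / 21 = 0.10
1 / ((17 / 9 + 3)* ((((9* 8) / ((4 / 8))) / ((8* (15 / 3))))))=5 / 88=0.06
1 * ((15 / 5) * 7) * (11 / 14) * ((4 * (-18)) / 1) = -1188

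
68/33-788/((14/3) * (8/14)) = -19367/66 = -293.44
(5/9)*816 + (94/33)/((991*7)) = 34592538/76307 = 453.33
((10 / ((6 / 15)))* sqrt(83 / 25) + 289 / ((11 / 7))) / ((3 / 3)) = 5* sqrt(83) + 2023 / 11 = 229.46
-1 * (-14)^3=2744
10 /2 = 5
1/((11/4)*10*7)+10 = 3852/385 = 10.01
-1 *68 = -68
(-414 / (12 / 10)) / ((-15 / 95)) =2185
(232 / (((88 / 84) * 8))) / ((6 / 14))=1421 / 22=64.59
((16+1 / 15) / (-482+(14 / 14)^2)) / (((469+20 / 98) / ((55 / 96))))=-0.00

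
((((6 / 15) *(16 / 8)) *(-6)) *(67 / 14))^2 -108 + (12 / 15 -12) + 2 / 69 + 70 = 40446524 / 84525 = 478.52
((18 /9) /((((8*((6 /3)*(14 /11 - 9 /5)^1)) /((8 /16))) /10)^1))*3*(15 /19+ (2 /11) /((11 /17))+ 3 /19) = -26475 /6061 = -4.37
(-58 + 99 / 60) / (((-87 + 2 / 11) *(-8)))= -12397 / 152800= -0.08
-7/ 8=-0.88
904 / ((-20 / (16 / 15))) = -3616 / 75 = -48.21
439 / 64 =6.86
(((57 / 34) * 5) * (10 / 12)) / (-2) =-475 / 136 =-3.49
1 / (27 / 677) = 677 / 27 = 25.07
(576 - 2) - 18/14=4009/7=572.71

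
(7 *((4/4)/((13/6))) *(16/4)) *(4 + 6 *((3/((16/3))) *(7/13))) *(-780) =-762300/13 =-58638.46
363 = 363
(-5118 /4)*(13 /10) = -33267 /20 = -1663.35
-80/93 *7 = -560/93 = -6.02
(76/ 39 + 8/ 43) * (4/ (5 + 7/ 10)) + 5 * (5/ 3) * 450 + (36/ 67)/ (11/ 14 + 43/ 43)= 600706443106/ 160111575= 3751.80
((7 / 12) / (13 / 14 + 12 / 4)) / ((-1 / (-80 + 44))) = 294 / 55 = 5.35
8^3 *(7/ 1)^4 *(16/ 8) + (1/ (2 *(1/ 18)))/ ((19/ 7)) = 46713919/ 19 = 2458627.32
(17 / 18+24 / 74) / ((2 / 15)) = 4225 / 444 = 9.52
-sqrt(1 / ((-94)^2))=-1 / 94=-0.01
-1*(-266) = 266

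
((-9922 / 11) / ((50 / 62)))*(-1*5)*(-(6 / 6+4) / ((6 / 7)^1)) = -97867 / 3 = -32622.33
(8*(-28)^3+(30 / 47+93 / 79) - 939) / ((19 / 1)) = -655541974 / 70547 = -9292.27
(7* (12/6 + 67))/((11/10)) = 4830/11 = 439.09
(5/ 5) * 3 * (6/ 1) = 18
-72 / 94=-36 / 47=-0.77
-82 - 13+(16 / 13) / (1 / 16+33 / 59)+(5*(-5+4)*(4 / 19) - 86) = -26108653 / 144989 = -180.07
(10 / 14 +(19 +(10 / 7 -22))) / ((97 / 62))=-372 / 679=-0.55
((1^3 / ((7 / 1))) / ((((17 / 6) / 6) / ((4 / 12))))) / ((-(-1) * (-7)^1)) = -0.01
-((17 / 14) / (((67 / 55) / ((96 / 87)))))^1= -14960 / 13601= -1.10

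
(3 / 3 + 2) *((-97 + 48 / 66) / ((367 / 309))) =-981693 / 4037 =-243.17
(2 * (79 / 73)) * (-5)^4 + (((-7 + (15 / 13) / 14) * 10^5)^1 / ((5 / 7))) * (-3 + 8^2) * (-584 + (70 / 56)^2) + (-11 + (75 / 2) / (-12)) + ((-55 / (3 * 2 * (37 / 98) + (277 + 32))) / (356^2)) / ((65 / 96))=2629924749047076071545 / 76433150872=34408168694.38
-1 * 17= -17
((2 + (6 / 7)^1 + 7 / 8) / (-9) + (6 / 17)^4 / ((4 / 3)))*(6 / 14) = -16966001 / 98220696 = -0.17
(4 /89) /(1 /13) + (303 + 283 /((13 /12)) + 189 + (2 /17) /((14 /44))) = 103838424 /137683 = 754.18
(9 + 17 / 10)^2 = 11449 / 100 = 114.49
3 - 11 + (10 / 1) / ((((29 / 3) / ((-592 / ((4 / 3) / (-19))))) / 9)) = 2277488 / 29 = 78534.07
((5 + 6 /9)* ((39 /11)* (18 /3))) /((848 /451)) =27183 /424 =64.11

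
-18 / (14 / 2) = -18 / 7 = -2.57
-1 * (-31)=31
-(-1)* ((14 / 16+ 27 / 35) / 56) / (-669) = -461 / 10489920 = -0.00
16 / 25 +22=566 / 25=22.64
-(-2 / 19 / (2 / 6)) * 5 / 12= 5 / 38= 0.13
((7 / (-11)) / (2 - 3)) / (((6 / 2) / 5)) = 1.06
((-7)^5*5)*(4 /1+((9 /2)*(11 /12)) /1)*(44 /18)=-60085025 /36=-1669028.47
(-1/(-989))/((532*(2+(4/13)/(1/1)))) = 13/15784440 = 0.00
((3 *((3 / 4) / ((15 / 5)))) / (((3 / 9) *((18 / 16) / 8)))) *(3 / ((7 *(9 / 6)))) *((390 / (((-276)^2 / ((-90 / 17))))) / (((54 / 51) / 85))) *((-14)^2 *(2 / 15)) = -1237600 / 4761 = -259.95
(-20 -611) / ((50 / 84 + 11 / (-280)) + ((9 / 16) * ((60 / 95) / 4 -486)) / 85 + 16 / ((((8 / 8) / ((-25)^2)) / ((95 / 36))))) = -60424560 / 2526745357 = -0.02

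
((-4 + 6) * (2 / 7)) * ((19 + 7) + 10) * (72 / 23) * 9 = 93312 / 161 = 579.58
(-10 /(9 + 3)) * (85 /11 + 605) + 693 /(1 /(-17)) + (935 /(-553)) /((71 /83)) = -15928536814 /1295679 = -12293.58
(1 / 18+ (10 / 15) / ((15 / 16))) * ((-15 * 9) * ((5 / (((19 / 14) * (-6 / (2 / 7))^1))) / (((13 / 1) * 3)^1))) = 115 / 247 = 0.47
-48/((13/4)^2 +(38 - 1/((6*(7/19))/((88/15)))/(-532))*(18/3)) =-564480/2805847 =-0.20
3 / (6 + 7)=3 / 13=0.23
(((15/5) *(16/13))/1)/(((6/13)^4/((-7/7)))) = -2197/27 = -81.37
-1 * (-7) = 7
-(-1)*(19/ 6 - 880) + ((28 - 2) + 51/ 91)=-464249/ 546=-850.27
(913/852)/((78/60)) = 4565/5538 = 0.82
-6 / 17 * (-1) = 6 / 17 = 0.35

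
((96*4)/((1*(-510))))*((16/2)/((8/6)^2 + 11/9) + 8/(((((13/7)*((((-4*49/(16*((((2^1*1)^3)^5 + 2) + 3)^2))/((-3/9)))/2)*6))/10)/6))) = -1128048409088/595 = -1895879679.14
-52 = -52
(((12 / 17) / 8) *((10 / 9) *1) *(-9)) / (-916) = 0.00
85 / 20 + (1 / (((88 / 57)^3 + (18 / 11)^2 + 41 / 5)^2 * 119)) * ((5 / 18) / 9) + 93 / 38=161137669645442657504929 / 24059844116201421651956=6.70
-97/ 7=-13.86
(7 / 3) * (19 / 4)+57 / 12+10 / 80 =383 / 24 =15.96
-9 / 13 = -0.69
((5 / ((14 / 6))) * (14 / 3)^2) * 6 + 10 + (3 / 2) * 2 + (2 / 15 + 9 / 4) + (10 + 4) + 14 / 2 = 316.38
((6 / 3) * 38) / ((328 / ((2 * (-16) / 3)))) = -304 / 123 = -2.47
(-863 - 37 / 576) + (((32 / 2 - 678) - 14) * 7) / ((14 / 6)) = -1665253 / 576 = -2891.06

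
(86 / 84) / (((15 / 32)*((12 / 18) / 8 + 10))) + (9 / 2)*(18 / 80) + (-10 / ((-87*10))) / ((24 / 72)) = 7449017 / 5895120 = 1.26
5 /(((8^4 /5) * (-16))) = -0.00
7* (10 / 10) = 7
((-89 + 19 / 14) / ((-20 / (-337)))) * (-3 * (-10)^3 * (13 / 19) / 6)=-134387175 / 266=-505214.94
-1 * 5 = -5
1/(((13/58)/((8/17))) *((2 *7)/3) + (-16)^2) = 696/179723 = 0.00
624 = 624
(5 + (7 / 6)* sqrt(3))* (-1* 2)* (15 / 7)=-150 / 7 - 5* sqrt(3)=-30.09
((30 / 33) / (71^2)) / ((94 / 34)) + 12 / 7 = 1.71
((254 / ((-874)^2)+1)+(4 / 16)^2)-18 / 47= 97632911 / 143608688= 0.68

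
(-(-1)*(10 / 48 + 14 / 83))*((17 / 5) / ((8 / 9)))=38301 / 26560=1.44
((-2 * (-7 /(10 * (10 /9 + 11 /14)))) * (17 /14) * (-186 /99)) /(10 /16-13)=59024 /433785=0.14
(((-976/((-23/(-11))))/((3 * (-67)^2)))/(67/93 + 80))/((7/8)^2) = -21300224/37978686221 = -0.00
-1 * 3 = -3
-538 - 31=-569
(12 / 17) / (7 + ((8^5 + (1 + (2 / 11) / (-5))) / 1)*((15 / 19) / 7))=4389 / 23022760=0.00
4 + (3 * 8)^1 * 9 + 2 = 222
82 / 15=5.47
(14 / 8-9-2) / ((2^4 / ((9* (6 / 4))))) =-999 / 128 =-7.80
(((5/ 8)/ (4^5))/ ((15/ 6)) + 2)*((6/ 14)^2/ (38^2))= 73737/ 289816576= 0.00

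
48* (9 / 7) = 432 / 7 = 61.71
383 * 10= 3830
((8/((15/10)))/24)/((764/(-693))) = -77/382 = -0.20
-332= -332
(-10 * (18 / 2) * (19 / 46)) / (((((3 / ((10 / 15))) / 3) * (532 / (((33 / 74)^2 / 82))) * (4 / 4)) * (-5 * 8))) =3267 / 1156706432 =0.00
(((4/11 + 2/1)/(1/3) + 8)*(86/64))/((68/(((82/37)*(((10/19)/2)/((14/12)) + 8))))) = 80041963/14723632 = 5.44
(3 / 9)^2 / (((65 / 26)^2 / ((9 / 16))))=1 / 100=0.01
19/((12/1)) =19/12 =1.58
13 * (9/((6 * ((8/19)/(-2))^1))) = -741/8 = -92.62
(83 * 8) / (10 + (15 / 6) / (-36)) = 47808 / 715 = 66.86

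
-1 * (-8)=8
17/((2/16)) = 136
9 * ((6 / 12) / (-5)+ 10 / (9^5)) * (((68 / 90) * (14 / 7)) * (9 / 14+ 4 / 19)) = -227484191 / 196337925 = -1.16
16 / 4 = 4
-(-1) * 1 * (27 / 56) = 27 / 56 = 0.48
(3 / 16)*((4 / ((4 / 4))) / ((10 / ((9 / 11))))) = 27 / 440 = 0.06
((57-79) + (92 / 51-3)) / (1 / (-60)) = 23660 / 17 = 1391.76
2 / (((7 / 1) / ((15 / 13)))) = 30 / 91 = 0.33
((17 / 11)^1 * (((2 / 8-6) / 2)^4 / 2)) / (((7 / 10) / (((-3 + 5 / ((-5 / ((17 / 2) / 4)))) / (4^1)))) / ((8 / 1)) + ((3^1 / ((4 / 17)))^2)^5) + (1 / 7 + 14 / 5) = 27649388574673002729553 / 9395423300588704279285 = 2.94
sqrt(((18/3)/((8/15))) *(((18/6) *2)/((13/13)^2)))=3 *sqrt(30)/2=8.22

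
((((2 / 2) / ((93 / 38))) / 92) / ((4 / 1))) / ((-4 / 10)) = -95 / 34224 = -0.00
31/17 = 1.82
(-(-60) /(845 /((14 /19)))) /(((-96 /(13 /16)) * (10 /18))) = -63 /79040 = -0.00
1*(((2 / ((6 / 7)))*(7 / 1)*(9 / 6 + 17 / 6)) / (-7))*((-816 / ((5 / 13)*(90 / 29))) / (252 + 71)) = 274456 / 12825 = 21.40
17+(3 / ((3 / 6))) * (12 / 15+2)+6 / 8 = 691 / 20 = 34.55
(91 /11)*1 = 91 /11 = 8.27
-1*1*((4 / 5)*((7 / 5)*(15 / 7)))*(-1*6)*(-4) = -288 / 5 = -57.60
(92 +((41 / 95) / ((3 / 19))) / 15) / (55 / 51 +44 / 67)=3374857 / 63525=53.13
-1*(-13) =13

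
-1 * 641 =-641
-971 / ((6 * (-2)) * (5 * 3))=971 / 180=5.39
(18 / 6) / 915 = 1 / 305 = 0.00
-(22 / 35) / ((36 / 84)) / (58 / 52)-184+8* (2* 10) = -11012 / 435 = -25.31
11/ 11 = 1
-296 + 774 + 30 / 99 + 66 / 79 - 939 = -1198859 / 2607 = -459.86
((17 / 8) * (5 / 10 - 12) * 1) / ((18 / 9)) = -391 / 32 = -12.22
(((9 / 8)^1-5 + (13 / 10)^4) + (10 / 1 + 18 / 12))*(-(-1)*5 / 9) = 34937 / 6000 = 5.82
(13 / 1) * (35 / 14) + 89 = 243 / 2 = 121.50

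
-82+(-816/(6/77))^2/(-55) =-9969754/5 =-1993950.80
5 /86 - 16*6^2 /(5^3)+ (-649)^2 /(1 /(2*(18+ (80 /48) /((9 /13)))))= 4989756325903 /290250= 17191236.26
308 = 308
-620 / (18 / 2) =-620 / 9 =-68.89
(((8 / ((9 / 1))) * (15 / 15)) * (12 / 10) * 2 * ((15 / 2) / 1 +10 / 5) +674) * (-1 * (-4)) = 41656 / 15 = 2777.07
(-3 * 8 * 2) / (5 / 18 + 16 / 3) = -864 / 101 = -8.55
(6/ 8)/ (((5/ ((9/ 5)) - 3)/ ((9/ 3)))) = -10.12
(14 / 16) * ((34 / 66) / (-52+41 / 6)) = -119 / 11924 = -0.01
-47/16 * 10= -235/8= -29.38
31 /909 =0.03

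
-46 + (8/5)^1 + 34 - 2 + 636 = 3118/5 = 623.60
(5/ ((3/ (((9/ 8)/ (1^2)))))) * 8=15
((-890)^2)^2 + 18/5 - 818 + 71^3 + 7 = 3137113835518/5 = 627422767103.60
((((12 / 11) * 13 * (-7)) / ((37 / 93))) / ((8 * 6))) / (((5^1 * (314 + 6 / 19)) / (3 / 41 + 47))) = -0.16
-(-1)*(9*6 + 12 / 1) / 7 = 66 / 7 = 9.43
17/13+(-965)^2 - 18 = 12105708/13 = 931208.31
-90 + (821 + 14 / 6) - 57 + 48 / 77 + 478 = 266795 / 231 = 1154.96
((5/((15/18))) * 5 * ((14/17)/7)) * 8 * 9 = 4320/17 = 254.12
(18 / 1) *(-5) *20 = -1800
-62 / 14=-31 / 7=-4.43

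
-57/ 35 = -1.63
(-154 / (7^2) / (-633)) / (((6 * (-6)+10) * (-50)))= 11 / 2880150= 0.00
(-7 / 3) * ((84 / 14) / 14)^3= -9 / 49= -0.18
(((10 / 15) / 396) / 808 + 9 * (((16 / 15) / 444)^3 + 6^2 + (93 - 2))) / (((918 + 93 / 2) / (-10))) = -10420306105310539 / 879298794326700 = -11.85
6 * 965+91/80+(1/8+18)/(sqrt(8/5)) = 145 * sqrt(10)/32+463291/80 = 5805.47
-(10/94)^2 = -25/2209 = -0.01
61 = 61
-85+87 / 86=-7223 / 86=-83.99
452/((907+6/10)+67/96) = 216960/435983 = 0.50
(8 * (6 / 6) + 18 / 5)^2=3364 / 25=134.56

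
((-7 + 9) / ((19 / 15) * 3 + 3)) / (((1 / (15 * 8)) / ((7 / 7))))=35.29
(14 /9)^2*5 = 12.10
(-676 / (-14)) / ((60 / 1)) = 169 / 210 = 0.80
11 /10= 1.10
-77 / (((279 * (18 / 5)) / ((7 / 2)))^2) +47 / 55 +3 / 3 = 10284769597 / 5548506480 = 1.85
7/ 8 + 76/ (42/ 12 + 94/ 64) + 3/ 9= 20993/ 1272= 16.50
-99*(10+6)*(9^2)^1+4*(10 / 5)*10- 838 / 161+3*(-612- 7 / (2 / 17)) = -41938473 / 322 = -130243.70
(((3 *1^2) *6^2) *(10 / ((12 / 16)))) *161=231840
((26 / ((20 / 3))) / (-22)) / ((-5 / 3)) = 117 / 1100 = 0.11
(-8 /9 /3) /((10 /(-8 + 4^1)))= 0.12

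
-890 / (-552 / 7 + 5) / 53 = 0.23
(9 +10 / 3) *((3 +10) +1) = 518 / 3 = 172.67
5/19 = 0.26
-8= -8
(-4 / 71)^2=16 / 5041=0.00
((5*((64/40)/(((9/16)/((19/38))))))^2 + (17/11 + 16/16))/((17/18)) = 94648/1683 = 56.24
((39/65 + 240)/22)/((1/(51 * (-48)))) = -1472472/55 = -26772.22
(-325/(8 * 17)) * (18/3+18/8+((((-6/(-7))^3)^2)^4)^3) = -75414868539592709759423806729858043169516029307779607987669807525/3825232004512652984317035603363424088303502740953343152335821344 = -19.72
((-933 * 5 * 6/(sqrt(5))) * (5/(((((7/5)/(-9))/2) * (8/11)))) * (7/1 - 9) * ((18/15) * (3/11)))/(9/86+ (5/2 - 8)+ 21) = -97489170 * sqrt(5)/4697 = -46410.99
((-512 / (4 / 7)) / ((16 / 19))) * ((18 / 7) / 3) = -912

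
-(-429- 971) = 1400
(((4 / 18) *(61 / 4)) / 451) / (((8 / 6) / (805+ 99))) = 6893 / 1353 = 5.09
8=8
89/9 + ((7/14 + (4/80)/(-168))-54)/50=4444717/504000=8.82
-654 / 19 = -34.42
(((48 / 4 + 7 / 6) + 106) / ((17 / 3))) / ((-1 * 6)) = -715 / 204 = -3.50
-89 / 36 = -2.47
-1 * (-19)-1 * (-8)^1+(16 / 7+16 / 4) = 233 / 7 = 33.29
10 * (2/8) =5/2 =2.50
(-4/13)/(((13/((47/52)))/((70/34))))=-1645/37349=-0.04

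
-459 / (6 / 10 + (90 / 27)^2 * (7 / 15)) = -61965 / 781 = -79.34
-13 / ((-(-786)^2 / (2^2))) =13 / 154449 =0.00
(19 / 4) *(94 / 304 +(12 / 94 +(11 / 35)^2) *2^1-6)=-45839127 / 1842400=-24.88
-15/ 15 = -1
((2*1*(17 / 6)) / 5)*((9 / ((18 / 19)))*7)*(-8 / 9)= -9044 / 135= -66.99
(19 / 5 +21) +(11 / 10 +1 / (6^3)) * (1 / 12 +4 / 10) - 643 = -40024763 / 64800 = -617.67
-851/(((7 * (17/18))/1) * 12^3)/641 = -851/7322784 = -0.00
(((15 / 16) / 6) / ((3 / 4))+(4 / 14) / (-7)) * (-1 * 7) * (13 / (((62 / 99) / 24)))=-253539 / 434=-584.19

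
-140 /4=-35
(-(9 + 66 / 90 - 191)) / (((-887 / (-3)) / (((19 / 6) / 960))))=0.00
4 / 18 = 2 / 9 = 0.22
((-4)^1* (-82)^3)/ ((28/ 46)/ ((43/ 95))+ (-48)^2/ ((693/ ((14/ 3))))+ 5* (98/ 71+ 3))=5110579266144/ 89818853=56898.74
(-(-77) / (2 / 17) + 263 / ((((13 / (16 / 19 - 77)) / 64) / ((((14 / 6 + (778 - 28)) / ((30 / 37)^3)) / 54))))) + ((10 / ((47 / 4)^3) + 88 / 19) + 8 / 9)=-36127119701325836429 / 14021010636750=-2576641.63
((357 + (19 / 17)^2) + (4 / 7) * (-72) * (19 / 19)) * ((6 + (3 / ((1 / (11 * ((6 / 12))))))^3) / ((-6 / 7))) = -3847432235 / 2312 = -1664114.29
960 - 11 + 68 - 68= 949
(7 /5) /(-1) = -7 /5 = -1.40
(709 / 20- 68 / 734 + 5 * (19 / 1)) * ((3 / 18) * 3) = 956823 / 14680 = 65.18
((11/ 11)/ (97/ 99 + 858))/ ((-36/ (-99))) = 1089/ 340156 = 0.00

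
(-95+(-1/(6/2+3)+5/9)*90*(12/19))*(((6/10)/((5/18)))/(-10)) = 15.75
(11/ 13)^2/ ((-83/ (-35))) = 0.30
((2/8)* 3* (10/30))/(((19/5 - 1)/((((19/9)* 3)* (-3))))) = -95/56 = -1.70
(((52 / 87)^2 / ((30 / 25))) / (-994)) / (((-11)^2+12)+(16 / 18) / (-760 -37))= -2693860 / 1196251427931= -0.00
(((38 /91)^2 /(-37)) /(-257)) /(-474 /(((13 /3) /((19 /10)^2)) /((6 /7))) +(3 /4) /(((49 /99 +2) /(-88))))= -685900 /13649279714343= -0.00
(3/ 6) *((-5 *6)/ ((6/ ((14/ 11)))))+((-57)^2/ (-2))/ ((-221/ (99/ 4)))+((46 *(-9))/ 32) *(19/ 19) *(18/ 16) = 51091543/ 311168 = 164.19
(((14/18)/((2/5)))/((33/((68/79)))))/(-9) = -1190/211167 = -0.01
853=853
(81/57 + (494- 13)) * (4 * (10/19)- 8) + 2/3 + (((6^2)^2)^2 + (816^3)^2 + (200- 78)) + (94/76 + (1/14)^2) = 62665062983581984047113/212268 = 295216721237218912.16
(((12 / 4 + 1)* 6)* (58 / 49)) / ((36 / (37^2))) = 158804 / 147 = 1080.30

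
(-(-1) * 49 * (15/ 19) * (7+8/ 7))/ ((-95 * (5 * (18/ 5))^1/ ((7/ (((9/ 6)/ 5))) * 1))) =-245/ 57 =-4.30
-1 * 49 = -49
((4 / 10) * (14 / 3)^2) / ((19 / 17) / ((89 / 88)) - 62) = -42364 / 296145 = -0.14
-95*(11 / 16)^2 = -11495 / 256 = -44.90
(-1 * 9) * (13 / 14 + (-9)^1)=1017 / 14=72.64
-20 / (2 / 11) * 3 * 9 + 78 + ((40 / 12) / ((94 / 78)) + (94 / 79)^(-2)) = -25523031 / 8836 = -2888.53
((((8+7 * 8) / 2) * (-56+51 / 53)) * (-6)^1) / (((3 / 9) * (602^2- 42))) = 840096 / 9602593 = 0.09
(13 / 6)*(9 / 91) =3 / 14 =0.21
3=3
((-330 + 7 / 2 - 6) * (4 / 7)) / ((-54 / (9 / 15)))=2.11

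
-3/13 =-0.23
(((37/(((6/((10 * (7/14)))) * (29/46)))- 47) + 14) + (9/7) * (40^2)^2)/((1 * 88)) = 250561211/6699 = 37402.78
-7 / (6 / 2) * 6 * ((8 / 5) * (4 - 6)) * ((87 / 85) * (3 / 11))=58464 / 4675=12.51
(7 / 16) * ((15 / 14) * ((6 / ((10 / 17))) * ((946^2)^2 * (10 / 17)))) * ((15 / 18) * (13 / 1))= 24401649402487.50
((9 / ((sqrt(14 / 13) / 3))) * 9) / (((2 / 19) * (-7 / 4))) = -4617 * sqrt(182) / 49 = -1271.16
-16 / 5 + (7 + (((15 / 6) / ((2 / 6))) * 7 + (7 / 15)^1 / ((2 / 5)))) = 862 / 15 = 57.47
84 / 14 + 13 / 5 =43 / 5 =8.60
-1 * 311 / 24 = -12.96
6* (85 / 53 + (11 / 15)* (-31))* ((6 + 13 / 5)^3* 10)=-5342234344 / 6625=-806375.00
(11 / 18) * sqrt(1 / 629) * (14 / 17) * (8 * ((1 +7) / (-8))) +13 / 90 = 13 / 90 -616 * sqrt(629) / 96237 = -0.02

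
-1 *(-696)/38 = 348/19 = 18.32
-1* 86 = -86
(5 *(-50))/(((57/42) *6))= -1750/57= -30.70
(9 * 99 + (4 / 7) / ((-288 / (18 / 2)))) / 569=1.57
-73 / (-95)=73 / 95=0.77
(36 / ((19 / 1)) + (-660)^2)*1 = 8276436 / 19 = 435601.89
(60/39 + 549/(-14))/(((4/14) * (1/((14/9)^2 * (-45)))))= 1679965/117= 14358.68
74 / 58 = 37 / 29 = 1.28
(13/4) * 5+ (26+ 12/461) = 77957/1844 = 42.28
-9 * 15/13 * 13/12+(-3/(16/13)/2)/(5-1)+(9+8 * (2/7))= -241/896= -0.27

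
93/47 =1.98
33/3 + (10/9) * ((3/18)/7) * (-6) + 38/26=10076/819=12.30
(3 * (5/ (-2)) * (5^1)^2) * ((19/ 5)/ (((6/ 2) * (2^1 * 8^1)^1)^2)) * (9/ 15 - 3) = 0.74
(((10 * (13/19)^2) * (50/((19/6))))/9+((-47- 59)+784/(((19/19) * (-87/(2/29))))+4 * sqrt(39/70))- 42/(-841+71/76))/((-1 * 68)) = 54335860543393/37565040527610- sqrt(2730)/1190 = 1.40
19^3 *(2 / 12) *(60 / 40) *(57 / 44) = 390963 / 176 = 2221.38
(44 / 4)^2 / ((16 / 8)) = 121 / 2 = 60.50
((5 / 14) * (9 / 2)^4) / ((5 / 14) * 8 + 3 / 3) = 1215 / 32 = 37.97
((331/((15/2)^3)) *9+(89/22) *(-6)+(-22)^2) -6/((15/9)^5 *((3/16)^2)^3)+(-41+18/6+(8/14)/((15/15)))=-10308.06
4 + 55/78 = 367/78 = 4.71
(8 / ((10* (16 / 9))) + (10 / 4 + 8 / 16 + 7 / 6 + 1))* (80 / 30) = 14.98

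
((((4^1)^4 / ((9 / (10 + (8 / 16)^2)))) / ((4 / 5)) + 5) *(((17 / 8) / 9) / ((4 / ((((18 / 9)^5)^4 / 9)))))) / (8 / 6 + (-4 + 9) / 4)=7408844800 / 7533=983518.49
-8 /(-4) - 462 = -460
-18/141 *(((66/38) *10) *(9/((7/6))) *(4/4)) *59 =-6308280/6251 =-1009.16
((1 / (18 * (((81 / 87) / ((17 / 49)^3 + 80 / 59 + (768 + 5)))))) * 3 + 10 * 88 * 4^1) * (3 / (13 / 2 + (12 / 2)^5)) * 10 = 748015645820 / 53038404531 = 14.10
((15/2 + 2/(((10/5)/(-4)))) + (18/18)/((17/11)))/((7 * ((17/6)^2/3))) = 7614/34391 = 0.22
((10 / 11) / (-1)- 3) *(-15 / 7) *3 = 1935 / 77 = 25.13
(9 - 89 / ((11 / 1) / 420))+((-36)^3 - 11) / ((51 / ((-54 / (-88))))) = -2955111 / 748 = -3950.68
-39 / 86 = -0.45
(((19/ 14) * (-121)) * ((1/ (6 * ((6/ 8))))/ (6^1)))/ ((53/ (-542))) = 623029/ 10017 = 62.20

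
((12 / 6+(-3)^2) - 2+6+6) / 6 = 7 / 2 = 3.50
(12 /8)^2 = 9 /4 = 2.25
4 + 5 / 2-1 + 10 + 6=43 / 2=21.50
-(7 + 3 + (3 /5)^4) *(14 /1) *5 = -88634 /125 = -709.07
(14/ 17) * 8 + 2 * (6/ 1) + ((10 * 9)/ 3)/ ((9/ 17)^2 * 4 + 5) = 706394/ 30073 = 23.49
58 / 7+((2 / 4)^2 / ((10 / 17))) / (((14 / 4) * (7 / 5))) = 1641 / 196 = 8.37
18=18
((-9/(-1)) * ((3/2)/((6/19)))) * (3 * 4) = 513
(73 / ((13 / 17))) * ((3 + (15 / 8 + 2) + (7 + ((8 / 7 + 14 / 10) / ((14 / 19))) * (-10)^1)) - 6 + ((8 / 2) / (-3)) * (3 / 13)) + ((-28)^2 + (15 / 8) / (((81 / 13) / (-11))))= -1602063929 / 894348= -1791.32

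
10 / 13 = 0.77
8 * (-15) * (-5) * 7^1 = 4200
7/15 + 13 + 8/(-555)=7466/555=13.45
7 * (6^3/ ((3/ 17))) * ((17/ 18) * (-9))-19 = -72847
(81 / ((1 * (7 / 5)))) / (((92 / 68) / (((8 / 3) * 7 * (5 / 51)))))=1800 / 23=78.26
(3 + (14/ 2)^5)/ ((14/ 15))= 126075/ 7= 18010.71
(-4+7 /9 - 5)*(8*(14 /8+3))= -2812 /9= -312.44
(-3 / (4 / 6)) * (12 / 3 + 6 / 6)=-45 / 2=-22.50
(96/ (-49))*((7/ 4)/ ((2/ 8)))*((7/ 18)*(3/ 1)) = -16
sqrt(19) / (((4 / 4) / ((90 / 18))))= 5 *sqrt(19)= 21.79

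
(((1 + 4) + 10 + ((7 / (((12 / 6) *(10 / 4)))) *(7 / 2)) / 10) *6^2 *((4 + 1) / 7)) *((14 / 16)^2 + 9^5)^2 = 39821739516512145 / 28672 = 1388872053449.78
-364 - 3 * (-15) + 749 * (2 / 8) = -131.75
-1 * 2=-2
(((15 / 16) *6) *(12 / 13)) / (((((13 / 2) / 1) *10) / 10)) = 135 / 169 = 0.80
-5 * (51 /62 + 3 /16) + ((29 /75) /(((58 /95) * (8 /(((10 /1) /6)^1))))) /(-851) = -1199149 /237429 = -5.05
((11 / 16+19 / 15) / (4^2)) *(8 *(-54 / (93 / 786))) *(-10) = 552951 / 124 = 4459.28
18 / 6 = 3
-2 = -2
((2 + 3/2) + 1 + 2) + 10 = 33/2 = 16.50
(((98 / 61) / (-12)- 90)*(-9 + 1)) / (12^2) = 32989 / 6588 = 5.01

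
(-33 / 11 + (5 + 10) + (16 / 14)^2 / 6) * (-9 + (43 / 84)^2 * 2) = -13426447 / 129654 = -103.56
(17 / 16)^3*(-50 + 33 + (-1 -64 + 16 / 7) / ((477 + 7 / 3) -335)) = -64905643 / 3103744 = -20.91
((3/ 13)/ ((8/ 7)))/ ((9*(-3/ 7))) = -49/ 936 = -0.05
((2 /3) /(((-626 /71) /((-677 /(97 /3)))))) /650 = 48067 /19734650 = 0.00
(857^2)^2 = 539415333601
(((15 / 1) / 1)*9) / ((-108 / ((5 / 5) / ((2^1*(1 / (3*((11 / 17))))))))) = -165 / 136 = -1.21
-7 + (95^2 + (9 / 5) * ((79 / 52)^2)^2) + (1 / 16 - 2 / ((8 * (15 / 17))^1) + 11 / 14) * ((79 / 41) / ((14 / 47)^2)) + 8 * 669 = 22197262230235297 / 1542348837120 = 14391.86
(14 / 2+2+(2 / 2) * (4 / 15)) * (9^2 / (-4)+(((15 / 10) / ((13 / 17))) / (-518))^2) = -34037250951 / 181387024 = -187.65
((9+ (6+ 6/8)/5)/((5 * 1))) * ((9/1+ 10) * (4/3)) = 1311/25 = 52.44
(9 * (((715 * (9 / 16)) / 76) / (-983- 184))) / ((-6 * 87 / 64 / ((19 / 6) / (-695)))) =-143 / 6272236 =-0.00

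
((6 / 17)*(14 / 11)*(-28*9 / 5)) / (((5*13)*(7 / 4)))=-12096 / 60775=-0.20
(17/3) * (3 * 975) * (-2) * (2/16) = -16575/4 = -4143.75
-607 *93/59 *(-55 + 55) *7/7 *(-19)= 0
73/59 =1.24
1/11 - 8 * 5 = -439/11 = -39.91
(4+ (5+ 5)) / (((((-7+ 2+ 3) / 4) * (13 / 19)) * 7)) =-76 / 13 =-5.85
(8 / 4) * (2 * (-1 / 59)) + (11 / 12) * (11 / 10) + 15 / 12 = 15509 / 7080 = 2.19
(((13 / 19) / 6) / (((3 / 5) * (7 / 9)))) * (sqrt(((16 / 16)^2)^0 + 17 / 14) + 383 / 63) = 65 * sqrt(434) / 3724 + 24895 / 16758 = 1.85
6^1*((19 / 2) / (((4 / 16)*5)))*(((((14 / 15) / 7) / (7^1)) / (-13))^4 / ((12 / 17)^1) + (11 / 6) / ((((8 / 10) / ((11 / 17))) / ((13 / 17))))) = 51.71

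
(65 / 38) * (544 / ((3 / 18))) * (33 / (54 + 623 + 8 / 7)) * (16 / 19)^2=192.67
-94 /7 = -13.43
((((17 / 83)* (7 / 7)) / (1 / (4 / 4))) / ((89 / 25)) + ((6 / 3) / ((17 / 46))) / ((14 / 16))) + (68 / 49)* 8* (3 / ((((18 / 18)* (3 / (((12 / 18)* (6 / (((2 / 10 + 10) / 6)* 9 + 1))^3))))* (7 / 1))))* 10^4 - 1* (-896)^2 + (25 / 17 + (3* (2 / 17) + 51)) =-149648588050379122877 / 186540850986959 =-802229.58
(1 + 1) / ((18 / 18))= 2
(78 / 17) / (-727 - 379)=-39 / 9401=-0.00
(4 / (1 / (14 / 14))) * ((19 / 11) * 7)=532 / 11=48.36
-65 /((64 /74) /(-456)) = 137085 /4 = 34271.25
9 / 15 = 3 / 5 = 0.60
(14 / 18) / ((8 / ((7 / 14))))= 0.05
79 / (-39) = -79 / 39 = -2.03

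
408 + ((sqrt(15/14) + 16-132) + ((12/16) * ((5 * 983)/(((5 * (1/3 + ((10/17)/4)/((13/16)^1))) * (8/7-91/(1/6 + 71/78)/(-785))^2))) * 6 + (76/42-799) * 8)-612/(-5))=-38670590896142/83487556845 + sqrt(210)/14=-462.15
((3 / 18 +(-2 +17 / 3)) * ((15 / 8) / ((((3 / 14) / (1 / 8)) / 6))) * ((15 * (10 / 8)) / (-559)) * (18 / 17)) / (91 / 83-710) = 15033375 / 11928469696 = 0.00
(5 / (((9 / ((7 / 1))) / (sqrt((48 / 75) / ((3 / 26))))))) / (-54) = -14*sqrt(78) / 729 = -0.17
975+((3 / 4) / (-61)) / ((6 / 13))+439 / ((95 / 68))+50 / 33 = 1974646853 / 1529880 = 1290.72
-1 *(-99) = 99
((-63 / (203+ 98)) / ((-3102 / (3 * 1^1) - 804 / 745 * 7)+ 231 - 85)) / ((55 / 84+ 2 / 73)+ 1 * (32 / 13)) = 14847105 / 199710292157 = 0.00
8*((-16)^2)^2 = 524288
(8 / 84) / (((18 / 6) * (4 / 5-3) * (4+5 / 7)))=-10 / 3267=-0.00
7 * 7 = 49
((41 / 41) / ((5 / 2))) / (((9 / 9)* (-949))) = -2 / 4745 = -0.00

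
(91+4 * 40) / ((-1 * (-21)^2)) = -251 / 441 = -0.57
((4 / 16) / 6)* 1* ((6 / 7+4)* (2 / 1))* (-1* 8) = -68 / 21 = -3.24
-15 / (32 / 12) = -45 / 8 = -5.62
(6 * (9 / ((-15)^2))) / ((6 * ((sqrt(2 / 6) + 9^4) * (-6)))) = -0.00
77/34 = 2.26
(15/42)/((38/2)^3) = 5/96026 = 0.00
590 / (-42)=-295 / 21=-14.05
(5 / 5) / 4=0.25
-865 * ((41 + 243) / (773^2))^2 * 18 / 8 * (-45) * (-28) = -197790692400 / 357040905841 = -0.55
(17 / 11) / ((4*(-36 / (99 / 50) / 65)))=-221 / 160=-1.38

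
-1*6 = -6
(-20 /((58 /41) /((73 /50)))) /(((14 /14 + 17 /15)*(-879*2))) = 2993 /543808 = 0.01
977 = 977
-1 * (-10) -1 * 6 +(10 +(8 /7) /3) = 302 /21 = 14.38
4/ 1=4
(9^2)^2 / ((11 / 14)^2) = 10627.74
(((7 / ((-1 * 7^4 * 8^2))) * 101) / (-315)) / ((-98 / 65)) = -1313 / 135531648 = -0.00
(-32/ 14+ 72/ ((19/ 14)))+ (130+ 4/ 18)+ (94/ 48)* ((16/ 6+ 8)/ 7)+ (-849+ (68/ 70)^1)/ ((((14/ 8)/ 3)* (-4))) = 22933913/ 41895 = 547.41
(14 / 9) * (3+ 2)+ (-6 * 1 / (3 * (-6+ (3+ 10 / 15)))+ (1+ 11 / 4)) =12.38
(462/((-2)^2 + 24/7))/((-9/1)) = -539/78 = -6.91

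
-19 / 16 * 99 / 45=-209 / 80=-2.61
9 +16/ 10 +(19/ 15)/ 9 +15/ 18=625/ 54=11.57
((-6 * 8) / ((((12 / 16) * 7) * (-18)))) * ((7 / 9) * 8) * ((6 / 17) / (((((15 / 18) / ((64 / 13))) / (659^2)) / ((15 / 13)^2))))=142305198080 / 37349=3810147.48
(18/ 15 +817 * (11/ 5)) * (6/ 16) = 26979/ 40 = 674.48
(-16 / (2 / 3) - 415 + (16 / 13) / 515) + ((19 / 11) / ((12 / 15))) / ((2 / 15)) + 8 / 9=-2237181833 / 5302440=-421.92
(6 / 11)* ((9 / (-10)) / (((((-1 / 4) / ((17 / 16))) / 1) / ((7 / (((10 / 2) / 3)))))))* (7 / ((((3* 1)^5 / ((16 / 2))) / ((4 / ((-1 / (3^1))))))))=-6664 / 275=-24.23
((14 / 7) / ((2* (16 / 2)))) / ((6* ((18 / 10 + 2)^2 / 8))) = 25 / 2166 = 0.01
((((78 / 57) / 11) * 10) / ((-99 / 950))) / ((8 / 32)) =-52000 / 1089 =-47.75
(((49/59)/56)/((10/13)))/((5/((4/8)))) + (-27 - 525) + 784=232.00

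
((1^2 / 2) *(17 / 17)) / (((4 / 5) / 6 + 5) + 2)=15 / 214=0.07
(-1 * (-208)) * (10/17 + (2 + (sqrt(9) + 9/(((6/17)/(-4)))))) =-340912/17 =-20053.65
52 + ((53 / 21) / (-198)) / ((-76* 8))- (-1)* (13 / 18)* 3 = 136936853 / 2528064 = 54.17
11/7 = 1.57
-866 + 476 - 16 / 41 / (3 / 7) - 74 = -57184 / 123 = -464.91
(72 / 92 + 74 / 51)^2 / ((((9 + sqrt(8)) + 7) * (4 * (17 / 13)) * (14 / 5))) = 0.02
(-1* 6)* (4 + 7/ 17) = -450/ 17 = -26.47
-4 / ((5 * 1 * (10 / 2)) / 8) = -1.28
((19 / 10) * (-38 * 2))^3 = -376367048 / 125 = -3010936.38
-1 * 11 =-11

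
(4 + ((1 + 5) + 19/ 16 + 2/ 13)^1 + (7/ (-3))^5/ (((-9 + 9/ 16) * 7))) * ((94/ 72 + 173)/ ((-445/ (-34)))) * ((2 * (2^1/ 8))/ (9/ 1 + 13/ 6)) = 364305890641/ 48825807264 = 7.46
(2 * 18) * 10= 360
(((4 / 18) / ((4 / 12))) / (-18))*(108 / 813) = -4 / 813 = -0.00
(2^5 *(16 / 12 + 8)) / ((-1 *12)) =-224 / 9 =-24.89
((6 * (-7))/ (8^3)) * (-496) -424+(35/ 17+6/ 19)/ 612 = -303083659/ 790704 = -383.31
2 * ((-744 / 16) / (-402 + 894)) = -31 / 164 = -0.19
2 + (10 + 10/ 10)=13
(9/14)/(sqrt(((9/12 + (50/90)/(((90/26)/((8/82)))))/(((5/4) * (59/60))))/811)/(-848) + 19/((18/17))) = 0.04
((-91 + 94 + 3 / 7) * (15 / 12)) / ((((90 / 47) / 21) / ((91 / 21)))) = 611 / 3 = 203.67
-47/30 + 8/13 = -371/390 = -0.95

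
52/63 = 0.83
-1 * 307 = -307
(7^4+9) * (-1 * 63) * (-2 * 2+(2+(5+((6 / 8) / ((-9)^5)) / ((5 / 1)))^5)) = -49807231631386247200285248555908813 / 105042229566251864840640000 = -474163884.73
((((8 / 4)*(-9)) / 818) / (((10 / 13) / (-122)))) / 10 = 7137 / 20450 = 0.35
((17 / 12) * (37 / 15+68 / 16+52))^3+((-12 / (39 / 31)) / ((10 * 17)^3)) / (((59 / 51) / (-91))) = 3662980006617978313 / 6364251648000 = 575555.49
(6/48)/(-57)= -1/456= -0.00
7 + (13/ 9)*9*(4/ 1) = 59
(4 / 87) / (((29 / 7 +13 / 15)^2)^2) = 40516875 / 554984665076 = 0.00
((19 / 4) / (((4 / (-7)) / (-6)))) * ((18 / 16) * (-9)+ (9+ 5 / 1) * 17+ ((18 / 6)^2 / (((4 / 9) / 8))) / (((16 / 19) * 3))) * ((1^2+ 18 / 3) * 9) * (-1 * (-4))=3670002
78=78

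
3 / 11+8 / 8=14 / 11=1.27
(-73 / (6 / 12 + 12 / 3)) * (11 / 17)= -10.50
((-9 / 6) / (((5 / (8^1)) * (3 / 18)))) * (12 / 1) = -864 / 5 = -172.80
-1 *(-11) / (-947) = -11 / 947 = -0.01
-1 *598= -598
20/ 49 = 0.41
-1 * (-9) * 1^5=9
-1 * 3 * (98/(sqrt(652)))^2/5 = -7203/815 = -8.84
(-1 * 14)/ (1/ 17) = -238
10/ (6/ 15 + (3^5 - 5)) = 25/ 596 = 0.04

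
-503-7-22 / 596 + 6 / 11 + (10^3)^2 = 3276329887 / 3278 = 999490.51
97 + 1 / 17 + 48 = 2466 / 17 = 145.06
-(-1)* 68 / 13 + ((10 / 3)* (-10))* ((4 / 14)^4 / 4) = 484604 / 93639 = 5.18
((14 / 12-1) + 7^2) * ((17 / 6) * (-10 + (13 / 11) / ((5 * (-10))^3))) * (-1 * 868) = 1209173.37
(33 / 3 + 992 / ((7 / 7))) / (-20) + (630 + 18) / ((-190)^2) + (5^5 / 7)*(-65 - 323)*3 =-131326418369 / 252700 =-519692.99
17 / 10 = 1.70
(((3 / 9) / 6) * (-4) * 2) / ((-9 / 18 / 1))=8 / 9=0.89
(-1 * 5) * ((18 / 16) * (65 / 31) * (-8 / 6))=975 / 62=15.73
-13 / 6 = -2.17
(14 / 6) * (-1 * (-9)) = 21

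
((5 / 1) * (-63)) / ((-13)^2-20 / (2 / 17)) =315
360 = 360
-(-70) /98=5 /7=0.71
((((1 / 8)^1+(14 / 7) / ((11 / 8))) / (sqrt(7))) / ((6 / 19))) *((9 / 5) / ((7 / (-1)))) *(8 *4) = -15846 *sqrt(7) / 2695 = -15.56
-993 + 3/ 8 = -7941/ 8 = -992.62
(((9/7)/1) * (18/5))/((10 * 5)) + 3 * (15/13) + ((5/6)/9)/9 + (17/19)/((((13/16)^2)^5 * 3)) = 6619796113985444821/1113862149516957750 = 5.94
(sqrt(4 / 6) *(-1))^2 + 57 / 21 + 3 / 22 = 1625 / 462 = 3.52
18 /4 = 9 /2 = 4.50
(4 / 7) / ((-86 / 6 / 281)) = -3372 / 301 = -11.20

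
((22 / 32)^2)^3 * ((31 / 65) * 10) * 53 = 2910674723 / 109051904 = 26.69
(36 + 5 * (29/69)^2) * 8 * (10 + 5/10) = 4916828/1587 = 3098.19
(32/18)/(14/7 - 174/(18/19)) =-0.01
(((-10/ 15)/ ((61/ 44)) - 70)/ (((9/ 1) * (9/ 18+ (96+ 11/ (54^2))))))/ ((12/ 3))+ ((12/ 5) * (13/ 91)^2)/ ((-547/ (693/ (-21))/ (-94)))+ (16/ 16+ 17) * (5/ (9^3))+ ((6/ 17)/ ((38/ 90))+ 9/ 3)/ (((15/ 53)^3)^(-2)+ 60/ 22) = -507323114394453596992966309/ 2938926815875873492208149905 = -0.17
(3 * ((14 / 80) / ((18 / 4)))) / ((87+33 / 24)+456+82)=14 / 75165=0.00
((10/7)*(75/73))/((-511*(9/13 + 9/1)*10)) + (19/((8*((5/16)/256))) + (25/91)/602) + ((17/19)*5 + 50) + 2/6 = 582525538783243/291203444805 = 2000.41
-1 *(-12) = 12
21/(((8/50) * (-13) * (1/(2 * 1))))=-525/26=-20.19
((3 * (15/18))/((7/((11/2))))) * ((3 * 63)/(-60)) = -99/16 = -6.19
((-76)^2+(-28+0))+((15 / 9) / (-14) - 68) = 5679.88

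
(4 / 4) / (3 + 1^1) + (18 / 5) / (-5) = -47 / 100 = -0.47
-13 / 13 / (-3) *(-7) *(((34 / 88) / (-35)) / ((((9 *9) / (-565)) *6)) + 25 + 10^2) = -18712921 / 64152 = -291.70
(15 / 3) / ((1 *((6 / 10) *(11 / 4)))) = 100 / 33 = 3.03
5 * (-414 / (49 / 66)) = -136620 / 49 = -2788.16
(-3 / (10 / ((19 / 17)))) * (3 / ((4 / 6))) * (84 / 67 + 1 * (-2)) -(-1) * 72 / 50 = 146133 / 56950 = 2.57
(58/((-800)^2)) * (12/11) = 87/880000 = 0.00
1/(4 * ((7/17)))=17/28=0.61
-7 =-7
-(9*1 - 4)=-5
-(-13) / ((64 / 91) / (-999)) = -1181817 / 64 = -18465.89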